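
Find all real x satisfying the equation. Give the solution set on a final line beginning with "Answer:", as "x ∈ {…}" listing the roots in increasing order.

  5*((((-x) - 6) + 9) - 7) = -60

Step 1. [5*((((-x) - 6) + 9) - 7) = -60] leading coefficient 5: divide by 5, so div: (((-x) - 6) + 9) - 7 = -12.
Step 2. [(((-x) - 6) + 9) - 7 = -12] the outer -7 inverts by adding 7, so sub: ((-x) - 6) + 9 = -5.
Step 3. [((-x) - 6) + 9 = -5] 9 comes off first (subtract 9), so sub: (-x) - 6 = -14.
Step 4. [(-x) - 6 = -14] peel the -6: add 6 from each side ⇒ sub: -x = -8.
Step 5. [-x = -8] LHS negated; negate both sides. So neg: x = 8.

Answer: x ∈ {8}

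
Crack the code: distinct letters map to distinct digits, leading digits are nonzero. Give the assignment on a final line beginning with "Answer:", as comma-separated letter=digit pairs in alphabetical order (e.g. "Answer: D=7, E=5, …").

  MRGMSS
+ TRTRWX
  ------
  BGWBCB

Step 1. [col 1: S + X ≡ B (mod 10)] several values work for S in column 1 (S + X ≡ B (mod 10), carry-in 0); try S=8 ⇒ S=8.
Step 2. [col 1: S + X ≡ B (mod 10)] column 1 (S + X ≡ B (mod 10), carry-in 0) doesn't pin B yet; pick B=9 and continue ⇒ B=9.
Step 3. [col 1: S + X ≡ B (mod 10)] column 1: given S=8, B=9, carry-in 0, and digits 8,9 already taken and all letters distinct, S+X≡B (mod 10) forces X=1, so X=1.
Step 4. [col 2: S + W ≡ C (mod 10)] column 2 (S + W ≡ C (mod 10), carry-in 0) doesn't pin W yet; pick W=7 and continue ⇒ W=7.
Step 5. [col 2: S + W ≡ C (mod 10)] from column 2 (S=8, W=7, carry-in 0, digits 1,7,8,9 already taken and all letters distinct): C must equal 5, so C=5.
Step 6. [col 3: M + R ≡ B (mod 10)] R=2 is one option consistent with column 3 (M + R ≡ B (mod 10), carry-in 1) — take it ⇒ R=2.
Step 7. [col 3: M + R ≡ B (mod 10)] in column 3 we have M+R≡B with carry-in 1; given R=2, B=9 and digits 1,2,5,7,8,9 already taken and all letters distinct, that pins M to 6. So M=6.
Step 8. [col 4: G + T ≡ W (mod 10)] T=3 is one option consistent with column 4 (G + T ≡ W (mod 10), carry-in 0) — take it, so T=3.
Step 9. [col 4: G + T ≡ W (mod 10)] in column 4 we have G+T≡W with carry-in 0; given T=3, W=7 and digits 1,2,3,5,6,7,8,9 already taken and all letters distinct, that pins G to 4. So G=4.

Answer: B=9, C=5, G=4, M=6, R=2, S=8, T=3, W=7, X=1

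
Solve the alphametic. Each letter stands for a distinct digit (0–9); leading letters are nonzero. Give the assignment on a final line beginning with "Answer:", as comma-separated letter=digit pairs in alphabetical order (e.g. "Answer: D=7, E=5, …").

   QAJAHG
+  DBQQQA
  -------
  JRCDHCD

Step 1. [col 1: G + A ≡ D (mod 10)] no forcing yet in column 1 (carry-in 0); A=8 is free and consistent — try it ⇒ A=8.
Step 2. [col 1: G + A ≡ D (mod 10)] D=7 is one option consistent with column 1 (G + A ≡ D (mod 10), carry-in 0) — take it. So D=7.
Step 3. [J] the sum has 7 digits but both addends have 6; that extra leading digit J is the final carry, namely 1. So J=1.
Step 4. [col 1: G + A ≡ D (mod 10)] column 1: given A=8, D=7, carry-in 0, and digits 1,7,8 already taken and all letters distinct, G+A≡D (mod 10) forces G=9 ⇒ G=9.
Step 5. [col 2: H + Q ≡ C (mod 10)] C=0 is one option consistent with column 2 (H + Q ≡ C (mod 10), carry-in 1) — take it. So C=0.
Step 6. [col 2: H + Q ≡ C (mod 10)] H=4 is one option consistent with column 2 (H + Q ≡ C (mod 10), carry-in 1) — take it ⇒ H=4.
Step 7. [col 2: H + Q ≡ C (mod 10)] from column 2 (H=4, C=0, carry-in 1, digits 0,1,4,7,8,9 already taken and all letters distinct): Q must equal 5. So Q=5.
Step 8. [col 5: A + B ≡ C (mod 10)] column 5 reads A+B+carry(0)=C with A=8, C=0; with digits 0,1,4,5,7,8,9 already taken and all letters distinct, the only value for B is 2. So B=2.
Step 9. [col 6: Q + D ≡ R (mod 10)] from column 6 (Q=5, D=7, carry-in 1, digits 0,1,2,4,5,7,8,9 already taken and all letters distinct): R must equal 3, so R=3.

Answer: A=8, B=2, C=0, D=7, G=9, H=4, J=1, Q=5, R=3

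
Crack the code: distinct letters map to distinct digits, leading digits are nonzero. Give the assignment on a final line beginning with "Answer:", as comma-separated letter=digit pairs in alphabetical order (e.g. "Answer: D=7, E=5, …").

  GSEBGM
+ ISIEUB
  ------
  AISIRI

Step 1. [col 1: M + B ≡ I (mod 10)] no forcing yet in column 1 (carry-in 0); I=1 is free and consistent — try it, so I=1.
Step 2. [col 1: M + B ≡ I (mod 10)] column 1 (M + B ≡ I (mod 10), carry-in 0) doesn't pin M yet; pick M=9 and continue ⇒ M=9.
Step 3. [col 1: M + B ≡ I (mod 10)] in column 1 we have M+B≡I with carry-in 0; given M=9, I=1 and digits 1,9 already taken and all letters distinct, that pins B to 2 ⇒ B=2.
Step 4. [col 2: G + U ≡ R (mod 10)] several values work for R in column 2 (G + U ≡ R (mod 10), carry-in 1); try R=3, so R=3.
Step 5. [col 2: G + U ≡ R (mod 10)] several values work for G in column 2 (G + U ≡ R (mod 10), carry-in 1); try G=5 ⇒ G=5.
Step 6. [col 2: G + U ≡ R (mod 10)] in column 2 we have G+U≡R with carry-in 1; given G=5, R=3 and digits 1,2,3,5,9 already taken and all letters distinct, that pins U to 7 ⇒ U=7.
Step 7. [col 3: B + E ≡ I (mod 10)] column 3 reads B+E+carry(1)=I with B=2, I=1; with digits 1,2,3,5,7,9 already taken and all letters distinct, the only value for E is 8, so E=8.
Step 8. [col 4: E + I ≡ S (mod 10)] in column 4 we have E+I≡S with carry-in 1; given E=8, I=1 and digits 1,2,3,5,7,8,9 already taken and all letters distinct, that pins S to 0. So S=0.
Step 9. [col 6: G + I ≡ A (mod 10)] column 6 reads G+I+carry(0)=A with G=5, I=1; with digits 0,1,2,3,5,7,8,9 already taken and all letters distinct, the only value for A is 6. So A=6.

Answer: A=6, B=2, E=8, G=5, I=1, M=9, R=3, S=0, U=7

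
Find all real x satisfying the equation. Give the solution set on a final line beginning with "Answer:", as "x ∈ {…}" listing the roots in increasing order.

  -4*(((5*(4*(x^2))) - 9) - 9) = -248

Step 1. [-4*(((5*(4*(x^2))) - 9) - 9) = -248] LHS = -4·(…); ÷-4 both sides. So div: ((5*(4*(x^2))) - 9) - 9 = 62.
Step 2. [((5*(4*(x^2))) - 9) - 9 = 62] add 9: x sits inside (… - 9). So sub: (5*(4*(x^2))) - 9 = 71.
Step 3. [(5*(4*(x^2))) - 9 = 71] add 9: x sits inside (… - 9), so sub: 5*(4*(x^2)) = 80.
Step 4. [5*(4*(x^2)) = 80] 5 out front; divide by 5. So div: 4*(x^2) = 16.
Step 5. [4*(x^2) = 16] leading coefficient 4: divide by 4, so div: x^2 = 4.
Step 6. [x^2 = 4] √ both sides: 4 ≥ 0 gives two branches, so sqrt: x = 2 or -2.

Answer: x ∈ {-2, 2}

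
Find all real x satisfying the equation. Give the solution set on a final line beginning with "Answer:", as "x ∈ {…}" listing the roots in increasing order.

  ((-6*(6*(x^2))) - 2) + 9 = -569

Step 1. [((-6*(6*(x^2))) - 2) + 9 = -569] the outer +9 inverts by subtracting 9 ⇒ sub: (-6*(6*(x^2))) - 2 = -578.
Step 2. [(-6*(6*(x^2))) - 2 = -578] add 2: x sits inside (… - 2). So sub: -6*(6*(x^2)) = -576.
Step 3. [-6*(6*(x^2)) = -576] -6·(inner) — divide through by -6. So div: 6*(x^2) = 96.
Step 4. [6*(x^2) = 96] 6 out front; divide by 6. So div: x^2 = 16.
Step 5. [x^2 = 16] √ both sides: 16 ≥ 0 gives two branches. So sqrt: x = 4 or -4.

Answer: x ∈ {-4, 4}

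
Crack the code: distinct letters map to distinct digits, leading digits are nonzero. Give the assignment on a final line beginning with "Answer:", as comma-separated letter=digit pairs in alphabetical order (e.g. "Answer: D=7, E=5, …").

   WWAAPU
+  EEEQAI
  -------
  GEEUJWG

Step 1. [col 1: U + I ≡ G (mod 10)] no forcing yet in column 1 (carry-in 0); I=5 is free and consistent — try it ⇒ I=5.
Step 2. [col 1: U + I ≡ G (mod 10)] no forcing yet in column 1 (carry-in 0); G=1 is free and consistent — try it ⇒ G=1.
Step 3. [col 1: U + I ≡ G (mod 10)] column 1 reads U+I+carry(0)=G with I=5, G=1; with digits 1,5 already taken and all letters distinct, the only value for U is 6. So U=6.
Step 4. [col 2: P + A ≡ W (mod 10)] no forcing yet in column 2 (carry-in 1); W=9 is free and consistent — try it, so W=9.
Step 5. [col 2: P + A ≡ W (mod 10)] several values work for P in column 2 (P + A ≡ W (mod 10), carry-in 1); try P=0. So P=0.
Step 6. [col 2: P + A ≡ W (mod 10)] column 2: given P=0, W=9, carry-in 1, and digits 0,1,5,6,9 already taken and all letters distinct, P+A≡W (mod 10) forces A=8, so A=8.
Step 7. [col 3: A + Q ≡ J (mod 10)] in column 3 we have A+Q≡J with carry-in 0; given A=8 and digits 0,1,5,6,8,9 already taken and all letters distinct, that pins J to 2 ⇒ J=2.
Step 8. [col 3: A + Q ≡ J (mod 10)] in column 3 we have A+Q≡J with carry-in 0; given A=8, J=2 and digits 0,1,2,5,6,8,9 already taken and all letters distinct, that pins Q to 4, so Q=4.
Step 9. [col 4: A + E ≡ U (mod 10)] column 4: given A=8, U=6, carry-in 1, and digits 0,1,2,4,5,6,8,9 already taken and all letters distinct, A+E≡U (mod 10) forces E=7 ⇒ E=7.

Answer: A=8, E=7, G=1, I=5, J=2, P=0, Q=4, U=6, W=9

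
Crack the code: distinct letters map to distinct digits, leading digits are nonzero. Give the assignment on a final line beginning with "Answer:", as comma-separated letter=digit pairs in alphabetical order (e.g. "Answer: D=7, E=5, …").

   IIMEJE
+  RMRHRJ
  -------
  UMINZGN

Step 1. [col 1: E + J ≡ N (mod 10)] no forcing yet in column 1 (carry-in 0); N=3 is free and consistent — try it ⇒ N=3.
Step 2. [col 1: E + J ≡ N (mod 10)] no forcing yet in column 1 (carry-in 0); E=9 is free and consistent — try it, so E=9.
Step 3. [U] U is the leading digit of a 7-digit sum of two 6-digit numbers; the final carry is exactly 1. So U=1.
Step 4. [col 1: E + J ≡ N (mod 10)] in column 1 we have E+J≡N with carry-in 0; given E=9, N=3 and digits 1,3,9 already taken and all letters distinct, that pins J to 4 ⇒ J=4.
Step 5. [col 2: J + R ≡ G (mod 10)] no forcing yet in column 2 (carry-in 1); G=7 is free and consistent — try it. So G=7.
Step 6. [col 2: J + R ≡ G (mod 10)] column 2 reads J+R+carry(1)=G with J=4, G=7; with digits 1,3,4,7,9 already taken and all letters distinct, the only value for R is 2 ⇒ R=2.
Step 7. [col 3: E + H ≡ Z (mod 10)] column 3 reads E+H+carry(0)=Z with E=9; with digits 1,2,3,4,7,9 already taken and all letters distinct, the only value for H is 6 ⇒ H=6.
Step 8. [col 3: E + H ≡ Z (mod 10)] column 3: given E=9, H=6, carry-in 0, and digits 1,2,3,4,6,7,9 already taken and all letters distinct, E+H≡Z (mod 10) forces Z=5, so Z=5.
Step 9. [col 4: M + R ≡ N (mod 10)] column 4 reads M+R+carry(1)=N with R=2, N=3; with digits 1,2,3,4,5,6,7,9 already taken and all letters distinct, the only value for M is 0, so M=0.
Step 10. [col 5: I + M ≡ I (mod 10)] column 5: given M=0, carry-in 0, and digits 0,1,2,3,4,5,6,7,9 already taken and all letters distinct, I+M≡I (mod 10) forces I=8, so I=8.

Answer: E=9, G=7, H=6, I=8, J=4, M=0, N=3, R=2, U=1, Z=5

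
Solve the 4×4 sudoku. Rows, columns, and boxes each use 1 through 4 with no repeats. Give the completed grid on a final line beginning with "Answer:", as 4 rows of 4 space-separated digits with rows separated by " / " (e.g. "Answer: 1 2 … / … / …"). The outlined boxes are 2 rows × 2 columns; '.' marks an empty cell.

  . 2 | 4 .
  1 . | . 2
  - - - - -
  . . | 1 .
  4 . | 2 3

Step 1. [r3c2∈{3}] nothing but 3 survives at r3c2. So r3c2=3.
Step 2. [r4c2∈{1}] only 1 remains possible at r4c2 ⇒ r4c2=1.
Step 3. [r1c1∈{3}] r1c1's peers cover all but 3. So r1c1=3.
Step 4. [r2c2∈{4}] only 4 remains possible at r2c2, so r2c2=4.
Step 5. [r2c3∈{3}] only 3 remains possible at r2c3, so r2c3=3.
Step 6. [r3c4∈{4}] nothing but 4 survives at r3c4 ⇒ r3c4=4.
Step 7. [r3c1∈{2}] r3c1's peers cover all but 2 ⇒ r3c1=2.
Step 8. [r1c4∈{1}] r1c4's peers cover all but 1 ⇒ r1c4=1.

Answer: 3 2 4 1 / 1 4 3 2 / 2 3 1 4 / 4 1 2 3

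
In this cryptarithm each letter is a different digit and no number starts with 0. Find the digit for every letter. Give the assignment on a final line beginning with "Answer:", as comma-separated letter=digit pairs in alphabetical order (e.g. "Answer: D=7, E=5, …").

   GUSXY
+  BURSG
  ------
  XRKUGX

Step 1. [col 1: Y + G ≡ X (mod 10)] no forcing yet in column 1 (carry-in 0); Y=7 is free and consistent — try it. So Y=7.
Step 2. [col 1: Y + G ≡ X (mod 10)] no forcing yet in column 1 (carry-in 0); G=4 is free and consistent — try it, so G=4.
Step 3. [col 1: Y + G ≡ X (mod 10)] column 1 reads Y+G+carry(0)=X with Y=7, G=4; with digits 4,7 already taken and all letters distinct, the only value for X is 1, so X=1.
Step 4. [col 2: X + S ≡ G (mod 10)] in column 2 we have X+S≡G with carry-in 1; given X=1, G=4 and digits 1,4,7 already taken and all letters distinct, that pins S to 2 ⇒ S=2.
Step 5. [col 3: S + R ≡ U (mod 10)] U=5 is one option consistent with column 3 (S + R ≡ U (mod 10), carry-in 0) — take it ⇒ U=5.
Step 6. [col 3: S + R ≡ U (mod 10)] from column 3 (S=2, U=5, carry-in 0, digits 1,2,4,5,7 already taken and all letters distinct): R must equal 3, so R=3.
Step 7. [col 4: U + U ≡ K (mod 10)] column 4: given U=5, carry-in 0, and digits 1,2,3,4,5,7 already taken and all letters distinct, U+U≡K (mod 10) forces K=0. So K=0.
Step 8. [col 5: G + B ≡ R (mod 10)] column 5 reads G+B+carry(1)=R with G=4, R=3; with digits 0,1,2,3,4,5,7 already taken and all letters distinct, the only value for B is 8 ⇒ B=8.

Answer: B=8, G=4, K=0, R=3, S=2, U=5, X=1, Y=7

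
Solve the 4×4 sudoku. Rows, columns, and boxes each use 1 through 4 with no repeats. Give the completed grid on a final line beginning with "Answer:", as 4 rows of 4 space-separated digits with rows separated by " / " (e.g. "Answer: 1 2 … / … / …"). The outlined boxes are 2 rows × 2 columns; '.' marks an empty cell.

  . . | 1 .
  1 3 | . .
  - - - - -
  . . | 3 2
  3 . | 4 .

Step 1. [r1c1∈{2,4}] across col 1, 2 lands solely at r1c1, so r1c1=2.
Step 2. [r1c2∈{4}] nothing but 4 survives at r1c2, so r1c2=4.
Step 3. [r4c2∈{1,2}] r4c2 is the only open cell in row 4 admitting 2, so r4c2=2.
Step 4. [r3c2∈{1}] r3c2 has the single candidate 1. So r3c2=1.
Step 5. [r2c4∈{4}] r2c4's peers cover all but 4 ⇒ r2c4=4.
Step 6. [r1c4∈{3}] r1c4 is down to just 3, so r1c4=3.
Step 7. [r2c3∈{2}] r2c3 has the single candidate 2 ⇒ r2c3=2.
Step 8. [r4c4∈{1}] r4c4 is down to just 1. So r4c4=1.
Step 9. [r3c1∈{4}] r3c1 has the single candidate 4, so r3c1=4.

Answer: 2 4 1 3 / 1 3 2 4 / 4 1 3 2 / 3 2 4 1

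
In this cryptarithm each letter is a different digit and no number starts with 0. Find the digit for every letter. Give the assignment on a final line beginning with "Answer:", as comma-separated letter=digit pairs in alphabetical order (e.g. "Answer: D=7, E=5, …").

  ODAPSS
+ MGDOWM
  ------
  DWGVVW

Step 1. [col 1: S + M ≡ W (mod 10)] several values work for M in column 1 (S + M ≡ W (mod 10), carry-in 0); try M=5 ⇒ M=5.
Step 2. [col 1: S + M ≡ W (mod 10)] S=2 is one option consistent with column 1 (S + M ≡ W (mod 10), carry-in 0) — take it ⇒ S=2.
Step 3. [col 1: S + M ≡ W (mod 10)] column 1 reads S+M+carry(0)=W with S=2, M=5; with digits 2,5 already taken and all letters distinct, the only value for W is 7 ⇒ W=7.
Step 4. [col 2: S + W ≡ V (mod 10)] column 2 reads S+W+carry(0)=V with S=2, W=7; with digits 2,5,7 already taken and all letters distinct, the only value for V is 9 ⇒ V=9.
Step 5. [col 3: P + O ≡ V (mod 10)] no forcing yet in column 3 (carry-in 0); P=8 is free and consistent — try it, so P=8.
Step 6. [col 3: P + O ≡ V (mod 10)] column 3 reads P+O+carry(0)=V with P=8, V=9; with digits 2,5,7,8,9 already taken and all letters distinct, the only value for O is 1 ⇒ O=1.
Step 7. [col 4: A + D ≡ G (mod 10)] column 4: given nothing yet, carry-in 0, and digits 1,2,5,7,8,9 already taken and all letters distinct, A+D≡G (mod 10) forces G=0 ⇒ G=0.
Step 8. [col 4: A + D ≡ G (mod 10)] column 4 (A + D ≡ G (mod 10), carry-in 0) doesn't pin D yet; pick D=6 and continue ⇒ D=6.
Step 9. [col 4: A + D ≡ G (mod 10)] column 4 reads A+D+carry(0)=G with D=6, G=0; with digits 0,1,2,5,6,7,8,9 already taken and all letters distinct, the only value for A is 4, so A=4.

Answer: A=4, D=6, G=0, M=5, O=1, P=8, S=2, V=9, W=7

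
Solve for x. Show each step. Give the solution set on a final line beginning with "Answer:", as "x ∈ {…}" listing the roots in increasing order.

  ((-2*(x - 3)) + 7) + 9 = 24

Step 1. [((-2*(x - 3)) + 7) + 9 = 24] the outer +9 inverts by subtracting 9 ⇒ sub: (-2*(x - 3)) + 7 = 15.
Step 2. [(-2*(x - 3)) + 7 = 15] 7 comes off first (subtract 7). So sub: -2*(x - 3) = 8.
Step 3. [-2*(x - 3) = 8] -2 out front; divide by -2 ⇒ div: x - 3 = -4.
Step 4. [x - 3 = -4] peel the -3: add 3 from each side, so sub: x = -1.

Answer: x ∈ {-1}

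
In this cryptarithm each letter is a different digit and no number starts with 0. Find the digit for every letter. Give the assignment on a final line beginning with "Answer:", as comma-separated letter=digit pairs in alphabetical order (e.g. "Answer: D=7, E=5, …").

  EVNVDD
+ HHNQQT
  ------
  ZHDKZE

Step 1. [col 1: D + T ≡ E (mod 10)] several values work for T in column 1 (D + T ≡ E (mod 10), carry-in 0); try T=2, so T=2.
Step 2. [col 1: D + T ≡ E (mod 10)] no forcing yet in column 1 (carry-in 0); E=3 is free and consistent — try it, so E=3.
Step 3. [col 1: D + T ≡ E (mod 10)] in column 1 we have D+T≡E with carry-in 0; given T=2, E=3 and digits 2,3 already taken and all letters distinct, that pins D to 1 ⇒ D=1.
Step 4. [col 2: D + Q ≡ Z (mod 10)] column 2 (D + Q ≡ Z (mod 10), carry-in 0) doesn't pin Q yet; pick Q=7 and continue. So Q=7.
Step 5. [col 2: D + Q ≡ Z (mod 10)] from column 2 (D=1, Q=7, carry-in 0, digits 1,2,3,7 already taken and all letters distinct): Z must equal 8. So Z=8.
Step 6. [col 3: V + Q ≡ K (mod 10)] in column 3 we have V+Q≡K with carry-in 0; given Q=7 and digits 1,2,3,7,8 already taken and all letters distinct, that pins K to 6. So K=6.
Step 7. [col 3: V + Q ≡ K (mod 10)] in column 3 we have V+Q≡K with carry-in 0; given Q=7, K=6 and digits 1,2,3,6,7,8 already taken and all letters distinct, that pins V to 9 ⇒ V=9.
Step 8. [col 4: N + N ≡ D (mod 10)] no forcing yet in column 4 (carry-in 1); N=5 is free and consistent — try it, so N=5.
Step 9. [col 5: V + H ≡ H (mod 10)] column 5 (V + H ≡ H (mod 10), carry-in 1) doesn't pin H yet; pick H=4 and continue ⇒ H=4.

Answer: D=1, E=3, H=4, K=6, N=5, Q=7, T=2, V=9, Z=8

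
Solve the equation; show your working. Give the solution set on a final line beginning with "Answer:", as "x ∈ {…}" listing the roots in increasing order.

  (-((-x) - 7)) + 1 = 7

Step 1. [(-((-x) - 7)) + 1 = 7] +1 is outermost — subtract 1 both sides ⇒ sub: -((-x) - 7) = 6.
Step 2. [-((-x) - 7) = 6] flip signs both sides ⇒ neg: (-x) - 7 = -6.
Step 3. [(-x) - 7 = -6] 7 comes off first (add 7) ⇒ sub: -x = 1.
Step 4. [-x = 1] flip signs both sides, so neg: x = -1.

Answer: x ∈ {-1}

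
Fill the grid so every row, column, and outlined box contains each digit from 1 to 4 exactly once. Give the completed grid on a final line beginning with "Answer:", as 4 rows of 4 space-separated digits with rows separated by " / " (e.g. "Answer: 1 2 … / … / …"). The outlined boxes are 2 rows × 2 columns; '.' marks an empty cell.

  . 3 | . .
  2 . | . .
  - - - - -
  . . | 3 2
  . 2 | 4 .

Step 1. [r2c3∈{1}] r2c3 is down to just 1. So r2c3=1.
Step 2. [r3c2∈{1,4}] in col 2, 1 fits only at r3c2, so r3c2=1.
Step 3. [r1c4∈{4}] r1c4 has the single candidate 4 ⇒ r1c4=4.
Step 4. [r1c1∈{1}] r1c1's peers cover all but 1. So r1c1=1.
Step 5. [r3c1∈{4}] nothing but 4 survives at r3c1, so r3c1=4.
Step 6. [r2c4∈{3}] only 3 remains possible at r2c4. So r2c4=3.
Step 7. [r4c4∈{1}] only 1 remains possible at r4c4 ⇒ r4c4=1.
Step 8. [r2c2∈{4}] r2c2 has the single candidate 4. So r2c2=4.
Step 9. [r1c3∈{2}] r1c3 has the single candidate 2, so r1c3=2.
Step 10. [r4c1∈{3}] r4c1 is down to just 3. So r4c1=3.

Answer: 1 3 2 4 / 2 4 1 3 / 4 1 3 2 / 3 2 4 1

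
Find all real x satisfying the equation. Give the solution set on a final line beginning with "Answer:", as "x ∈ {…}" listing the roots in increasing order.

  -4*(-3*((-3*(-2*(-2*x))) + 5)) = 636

Step 1. [-4*(-3*((-3*(-2*(-2*x))) + 5)) = 636] leading coefficient -4: divide by -4 ⇒ div: -3*((-3*(-2*(-2*x))) + 5) = -159.
Step 2. [-3*((-3*(-2*(-2*x))) + 5) = -159] divide by the outer -3 ⇒ div: (-3*(-2*(-2*x))) + 5 = 53.
Step 3. [(-3*(-2*(-2*x))) + 5 = 53] peel the +5: subtract 5 from each side, so sub: -3*(-2*(-2*x)) = 48.
Step 4. [-3*(-2*(-2*x)) = 48] -3 out front; divide by -3 ⇒ div: -2*(-2*x) = -16.
Step 5. [-2*(-2*x) = -16] divide by the outer -2, so div: -2*x = 8.
Step 6. [-2*x = 8] -2 out front; divide by -2. So div: x = -4.

Answer: x ∈ {-4}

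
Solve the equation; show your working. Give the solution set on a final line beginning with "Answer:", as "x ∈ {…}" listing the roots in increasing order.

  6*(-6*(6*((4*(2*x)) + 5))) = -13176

Step 1. [6*(-6*(6*((4*(2*x)) + 5))) = -13176] 6·(inner) — divide through by 6, so div: -6*(6*((4*(2*x)) + 5)) = -2196.
Step 2. [-6*(6*((4*(2*x)) + 5)) = -2196] -6 out front; divide by -6 ⇒ div: 6*((4*(2*x)) + 5) = 366.
Step 3. [6*((4*(2*x)) + 5) = 366] 6·(inner) — divide through by 6. So div: (4*(2*x)) + 5 = 61.
Step 4. [(4*(2*x)) + 5 = 61] the outer +5 inverts by subtracting 5, so sub: 4*(2*x) = 56.
Step 5. [4*(2*x) = 56] 4 out front; divide by 4. So div: 2*x = 14.
Step 6. [2*x = 14] LHS = 2·(…); ÷2 both sides ⇒ div: x = 7.

Answer: x ∈ {7}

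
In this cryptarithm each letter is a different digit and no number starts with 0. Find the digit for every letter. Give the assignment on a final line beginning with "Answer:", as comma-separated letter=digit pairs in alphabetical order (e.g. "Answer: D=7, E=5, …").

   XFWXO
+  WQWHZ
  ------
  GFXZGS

Step 1. [col 1: O + Z ≡ S (mod 10)] no forcing yet in column 1 (carry-in 0); S=9 is free and consistent — try it, so S=9.
Step 2. [col 1: O + Z ≡ S (mod 10)] O=4 is one option consistent with column 1 (O + Z ≡ S (mod 10), carry-in 0) — take it, so O=4.
Step 3. [col 1: O + Z ≡ S (mod 10)] column 1: given O=4, S=9, carry-in 0, and digits 4,9 already taken and all letters distinct, O+Z≡S (mod 10) forces Z=5 ⇒ Z=5.
Step 4. [col 2: X + H ≡ G (mod 10)] G=1 is one option consistent with column 2 (X + H ≡ G (mod 10), carry-in 0) — take it, so G=1.
Step 5. [col 2: X + H ≡ G (mod 10)] several values work for H in column 2 (X + H ≡ G (mod 10), carry-in 0); try H=8. So H=8.
Step 6. [col 2: X + H ≡ G (mod 10)] from column 2 (H=8, G=1, carry-in 0, digits 1,4,5,8,9 already taken and all letters distinct): X must equal 3 ⇒ X=3.
Step 7. [col 3: W + W ≡ Z (mod 10)] column 3 (W + W ≡ Z (mod 10), carry-in 1) doesn't pin W yet; pick W=7 and continue ⇒ W=7.
Step 8. [col 4: F + Q ≡ X (mod 10)] no forcing yet in column 4 (carry-in 1); Q=2 is free and consistent — try it. So Q=2.
Step 9. [col 4: F + Q ≡ X (mod 10)] column 4: given Q=2, X=3, carry-in 1, and digits 1,2,3,4,5,7,8,9 already taken and all letters distinct, F+Q≡X (mod 10) forces F=0 ⇒ F=0.

Answer: F=0, G=1, H=8, O=4, Q=2, S=9, W=7, X=3, Z=5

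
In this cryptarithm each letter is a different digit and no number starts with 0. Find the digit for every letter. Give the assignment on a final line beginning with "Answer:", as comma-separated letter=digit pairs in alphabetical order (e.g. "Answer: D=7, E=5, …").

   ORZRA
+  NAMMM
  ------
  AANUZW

Step 1. [col 1: A + M ≡ W (mod 10)] several values work for W in column 1 (A + M ≡ W (mod 10), carry-in 0); try W=9, so W=9.
Step 2. [col 1: A + M ≡ W (mod 10)] column 1 (A + M ≡ W (mod 10), carry-in 0) doesn't pin M yet; pick M=8 and continue. So M=8.
Step 3. [col 1: A + M ≡ W (mod 10)] from column 1 (M=8, W=9, carry-in 0, digits 8,9 already taken and all letters distinct): A must equal 1, so A=1.
Step 4. [col 2: R + M ≡ Z (mod 10)] R=5 is one option consistent with column 2 (R + M ≡ Z (mod 10), carry-in 0) — take it, so R=5.
Step 5. [col 2: R + M ≡ Z (mod 10)] column 2 reads R+M+carry(0)=Z with R=5, M=8; with digits 1,5,8,9 already taken and all letters distinct, the only value for Z is 3 ⇒ Z=3.
Step 6. [col 3: Z + M ≡ U (mod 10)] in column 3 we have Z+M≡U with carry-in 1; given Z=3, M=8 and digits 1,3,5,8,9 already taken and all letters distinct, that pins U to 2, so U=2.
Step 7. [col 4: R + A ≡ N (mod 10)] column 4 reads R+A+carry(1)=N with R=5, A=1; with digits 1,2,3,5,8,9 already taken and all letters distinct, the only value for N is 7 ⇒ N=7.
Step 8. [col 5: O + N ≡ A (mod 10)] from column 5 (N=7, A=1, carry-in 0, digits 1,2,3,5,7,8,9 already taken and all letters distinct): O must equal 4. So O=4.

Answer: A=1, M=8, N=7, O=4, R=5, U=2, W=9, Z=3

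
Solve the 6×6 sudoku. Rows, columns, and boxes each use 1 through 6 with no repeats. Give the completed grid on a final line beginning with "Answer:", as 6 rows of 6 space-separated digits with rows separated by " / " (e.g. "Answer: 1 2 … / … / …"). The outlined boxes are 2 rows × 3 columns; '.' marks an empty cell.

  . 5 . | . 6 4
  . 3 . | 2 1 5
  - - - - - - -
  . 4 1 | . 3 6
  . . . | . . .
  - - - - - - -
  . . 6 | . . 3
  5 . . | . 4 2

Step 1. [r3c1∈{2}] only 2 remains possible at r3c1, so r3c1=2.
Step 2. [r6c2∈{1}] only 1 remains possible at r6c2. So r6c2=1.
Step 3. [r3c4∈{5}] nothing but 5 survives at r3c4, so r3c4=5.
Step 4. [r2c1∈{4,6}] 6 has one home in row 2: r2c1. So r2c1=6.
Step 5. [r5c4∈{1}] only 1 remains possible at r5c4. So r5c4=1.
Step 6. [r6c3∈{3}] only 3 remains possible at r6c3. So r6c3=3.
Step 7. [r1c3∈{2}] r1c3's peers cover all but 2. So r1c3=2.
Step 8. [r1c4∈{3}] r1c4 is down to just 3, so r1c4=3.
Step 9. [r4c2∈{6}] only 6 remains possible at r4c2, so r4c2=6.
Step 10. [r4c1∈{3}] r4c1 is down to just 3. So r4c1=3.
Step 11. [r4c3∈{5}] r4c3 has the single candidate 5, so r4c3=5.
Step 12. [r5c1∈{4}] only 4 remains possible at r5c1 ⇒ r5c1=4.
Step 13. [r4c6∈{1}] nothing but 1 survives at r4c6, so r4c6=1.
Step 14. [r1c1∈{1}] only 1 remains possible at r1c1 ⇒ r1c1=1.
Step 15. [r6c4∈{6}] r6c4's peers cover all but 6, so r6c4=6.
Step 16. [r4c5∈{2}] only 2 remains possible at r4c5, so r4c5=2.
Step 17. [r4c4∈{4}] r4c4's peers cover all but 4. So r4c4=4.
Step 18. [r2c3∈{4}] r2c3 is down to just 4, so r2c3=4.
Step 19. [r5c5∈{5}] r5c5 is down to just 5 ⇒ r5c5=5.
Step 20. [r5c2∈{2}] r5c2's peers cover all but 2. So r5c2=2.

Answer: 1 5 2 3 6 4 / 6 3 4 2 1 5 / 2 4 1 5 3 6 / 3 6 5 4 2 1 / 4 2 6 1 5 3 / 5 1 3 6 4 2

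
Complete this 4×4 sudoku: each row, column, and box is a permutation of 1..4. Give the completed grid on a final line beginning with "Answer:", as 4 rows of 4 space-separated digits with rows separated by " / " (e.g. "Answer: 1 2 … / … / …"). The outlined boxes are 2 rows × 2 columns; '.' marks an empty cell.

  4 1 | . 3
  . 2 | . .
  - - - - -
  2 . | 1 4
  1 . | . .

Step 1. [r4c3∈{2,3}] 3 has one home in col 3: r4c3, so r4c3=3.
Step 2. [r3c2∈{3}] r3c2 has the single candidate 3. So r3c2=3.
Step 3. [r4c2∈{4}] nothing but 4 survives at r4c2, so r4c2=4.
Step 4. [r2c1∈{3}] nothing but 3 survives at r2c1, so r2c1=3.
Step 5. [r2c4∈{1}] r2c4 is down to just 1. So r2c4=1.
Step 6. [r1c3∈{2}] r1c3 is down to just 2 ⇒ r1c3=2.
Step 7. [r4c4∈{2}] r4c4's peers cover all but 2, so r4c4=2.
Step 8. [r2c3∈{4}] r2c3 has the single candidate 4 ⇒ r2c3=4.

Answer: 4 1 2 3 / 3 2 4 1 / 2 3 1 4 / 1 4 3 2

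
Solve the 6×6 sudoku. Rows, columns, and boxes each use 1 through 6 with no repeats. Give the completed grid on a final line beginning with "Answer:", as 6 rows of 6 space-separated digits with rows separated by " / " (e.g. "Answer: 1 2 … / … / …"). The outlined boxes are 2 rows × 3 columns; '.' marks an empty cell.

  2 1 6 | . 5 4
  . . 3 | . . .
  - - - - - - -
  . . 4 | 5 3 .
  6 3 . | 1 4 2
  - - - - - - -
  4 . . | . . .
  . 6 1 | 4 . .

Step 1. [r5c3∈{2,5}] across col 3, 2 lands solely at r5c3. So r5c3=2.
Step 2. [r5c2∈{5}] nothing but 5 survives at r5c2 ⇒ r5c2=5.
Step 3. [r3c6∈{6}] nothing but 6 survives at r3c6. So r3c6=6.
Step 4. [r2c6∈{1}] r2c6 has the single candidate 1, so r2c6=1.
Step 5. [r5c6∈{3}] r5c6 has the single candidate 3 ⇒ r5c6=3.
Step 6. [r2c4∈{2,6}] across col 4, 2 lands solely at r2c4 ⇒ r2c4=2.
Step 7. [r2c5∈{6}] nothing but 6 survives at r2c5, so r2c5=6.
Step 8. [r5c5∈{1}] only 1 remains possible at r5c5 ⇒ r5c5=1.
Step 9. [r1c4∈{3}] r1c4 has the single candidate 3 ⇒ r1c4=3.
Step 10. [r4c3∈{5}] r4c3 is down to just 5. So r4c3=5.
Step 11. [r3c2∈{2}] only 2 remains possible at r3c2 ⇒ r3c2=2.
Step 12. [r2c1∈{5}] nothing but 5 survives at r2c1, so r2c1=5.
Step 13. [r6c5∈{2}] only 2 remains possible at r6c5. So r6c5=2.
Step 14. [r6c6∈{5}] nothing but 5 survives at r6c6. So r6c6=5.
Step 15. [r2c2∈{4}] only 4 remains possible at r2c2. So r2c2=4.
Step 16. [r6c1∈{3}] nothing but 3 survives at r6c1. So r6c1=3.
Step 17. [r5c4∈{6}] only 6 remains possible at r5c4, so r5c4=6.
Step 18. [r3c1∈{1}] r3c1's peers cover all but 1. So r3c1=1.

Answer: 2 1 6 3 5 4 / 5 4 3 2 6 1 / 1 2 4 5 3 6 / 6 3 5 1 4 2 / 4 5 2 6 1 3 / 3 6 1 4 2 5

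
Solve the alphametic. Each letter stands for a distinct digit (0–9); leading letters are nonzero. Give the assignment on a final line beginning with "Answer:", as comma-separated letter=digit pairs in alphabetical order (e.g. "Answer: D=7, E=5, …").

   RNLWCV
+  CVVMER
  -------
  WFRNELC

Step 1. [col 1: V + R ≡ C (mod 10)] no forcing yet in column 1 (carry-in 0); V=4 is free and consistent — try it. So V=4.
Step 2. [col 1: V + R ≡ C (mod 10)] C=2 is one option consistent with column 1 (V + R ≡ C (mod 10), carry-in 0) — take it ⇒ C=2.
Step 3. [col 1: V + R ≡ C (mod 10)] column 1: given V=4, C=2, carry-in 0, and digits 2,4 already taken and all letters distinct, V+R≡C (mod 10) forces R=8, so R=8.
Step 4. [W] the sum has 7 digits but both addends have 6; that extra leading digit W is the final carry, namely 1 ⇒ W=1.
Step 5. [col 2: C + E ≡ L (mod 10)] several values work for E in column 2 (C + E ≡ L (mod 10), carry-in 1); try E=6. So E=6.
Step 6. [col 2: C + E ≡ L (mod 10)] from column 2 (C=2, E=6, carry-in 1, digits 1,2,4,6,8 already taken and all letters distinct): L must equal 9, so L=9.
Step 7. [col 3: W + M ≡ E (mod 10)] column 3 reads W+M+carry(0)=E with W=1, E=6; with digits 1,2,4,6,8,9 already taken and all letters distinct, the only value for M is 5, so M=5.
Step 8. [col 4: L + V ≡ N (mod 10)] column 4 reads L+V+carry(0)=N with L=9, V=4; with digits 1,2,4,5,6,8,9 already taken and all letters distinct, the only value for N is 3, so N=3.
Step 9. [col 6: R + C ≡ F (mod 10)] in column 6 we have R+C≡F with carry-in 0; given R=8, C=2 and digits 1,2,3,4,5,6,8,9 already taken and all letters distinct, that pins F to 0. So F=0.

Answer: C=2, E=6, F=0, L=9, M=5, N=3, R=8, V=4, W=1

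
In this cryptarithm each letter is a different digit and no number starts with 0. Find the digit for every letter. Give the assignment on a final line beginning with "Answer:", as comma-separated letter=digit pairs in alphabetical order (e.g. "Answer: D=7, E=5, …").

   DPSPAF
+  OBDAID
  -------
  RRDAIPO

Step 1. [col 1: F + D ≡ O (mod 10)] O=5 is one option consistent with column 1 (F + D ≡ O (mod 10), carry-in 0) — take it, so O=5.
Step 2. [col 1: F + D ≡ O (mod 10)] several values work for D in column 1 (F + D ≡ O (mod 10), carry-in 0); try D=6. So D=6.
Step 3. [R] R is the leading digit of a 7-digit sum of two 6-digit numbers; the final carry is exactly 1, so R=1.
Step 4. [col 1: F + D ≡ O (mod 10)] column 1: given D=6, O=5, carry-in 0, and digits 1,5,6 already taken and all letters distinct, F+D≡O (mod 10) forces F=9, so F=9.
Step 5. [col 2: A + I ≡ P (mod 10)] several values work for P in column 2 (A + I ≡ P (mod 10), carry-in 1); try P=2 ⇒ P=2.
Step 6. [col 2: A + I ≡ P (mod 10)] no forcing yet in column 2 (carry-in 1); A=4 is free and consistent — try it. So A=4.
Step 7. [col 2: A + I ≡ P (mod 10)] from column 2 (A=4, P=2, carry-in 1, digits 1,2,4,5,6,9 already taken and all letters distinct): I must equal 7. So I=7.
Step 8. [col 4: S + D ≡ A (mod 10)] column 4: given D=6, A=4, carry-in 0, and digits 1,2,4,5,6,7,9 already taken and all letters distinct, S+D≡A (mod 10) forces S=8. So S=8.
Step 9. [col 5: P + B ≡ D (mod 10)] column 5: given P=2, D=6, carry-in 1, and digits 1,2,4,5,6,7,8,9 already taken and all letters distinct, P+B≡D (mod 10) forces B=3 ⇒ B=3.

Answer: A=4, B=3, D=6, F=9, I=7, O=5, P=2, R=1, S=8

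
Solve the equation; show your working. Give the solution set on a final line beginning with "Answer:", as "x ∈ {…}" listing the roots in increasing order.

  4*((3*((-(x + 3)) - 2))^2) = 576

Step 1. [4*((3*((-(x + 3)) - 2))^2) = 576] leading coefficient 4: divide by 4 ⇒ div: (3*((-(x + 3)) - 2))^2 = 144.
Step 2. [(3*((-(x + 3)) - 2))^2 = 144] 144 ≥ 0, LHS is (·)² — take ±√. So sqrt: 3*((-(x + 3)) - 2) = 12 or -12.
Step 3. [3*((-(x + 3)) - 2) = 12 or -12] divide by the outer 3, so div: (-(x + 3)) - 2 = 4 or -4.
Step 4. [(-(x + 3)) - 2 = 4 or -4] -2 is outermost — add 2 both sides ⇒ sub: -(x + 3) = 6 or -2.
Step 5. [-(x + 3) = 6 or -2] leading − — multiply by −1, so neg: x + 3 = -6 or 2.
Step 6. [x + 3 = -6 or 2] the outer +3 inverts by subtracting 3 ⇒ sub: x = -9 or -1.

Answer: x ∈ {-9, -1}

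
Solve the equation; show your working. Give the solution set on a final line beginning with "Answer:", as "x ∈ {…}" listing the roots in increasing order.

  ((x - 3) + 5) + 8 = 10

Step 1. [((x - 3) + 5) + 8 = 10] the outer +8 inverts by subtracting 8. So sub: (x - 3) + 5 = 2.
Step 2. [(x - 3) + 5 = 2] subtract 5: x sits inside (… + 5). So sub: x - 3 = -3.
Step 3. [x - 3 = -3] peel the -3: add 3 from each side ⇒ sub: x = 0.

Answer: x ∈ {0}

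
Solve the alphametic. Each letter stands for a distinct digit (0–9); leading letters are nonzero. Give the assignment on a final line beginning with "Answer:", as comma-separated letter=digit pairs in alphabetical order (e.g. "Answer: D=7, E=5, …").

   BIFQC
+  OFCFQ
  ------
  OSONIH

Step 1. [col 1: C + Q ≡ H (mod 10)] no forcing yet in column 1 (carry-in 0); H=5 is free and consistent — try it, so H=5.
Step 2. [col 1: C + Q ≡ H (mod 10)] C=2 is one option consistent with column 1 (C + Q ≡ H (mod 10), carry-in 0) — take it. So C=2.
Step 3. [O] adding two 5-digit numbers gives at most 5+1 digits, and here it does — O is that final carry and must be 1 ⇒ O=1.
Step 4. [col 1: C + Q ≡ H (mod 10)] column 1 reads C+Q+carry(0)=H with C=2, H=5; with digits 1,2,5 already taken and all letters distinct, the only value for Q is 3, so Q=3.
Step 5. [col 2: Q + F ≡ I (mod 10)] no forcing yet in column 2 (carry-in 0); F=4 is free and consistent — try it, so F=4.
Step 6. [col 2: Q + F ≡ I (mod 10)] column 2: given Q=3, F=4, carry-in 0, and digits 1,2,3,4,5 already taken and all letters distinct, Q+F≡I (mod 10) forces I=7, so I=7.
Step 7. [col 3: F + C ≡ N (mod 10)] column 3: given F=4, C=2, carry-in 0, and digits 1,2,3,4,5,7 already taken and all letters distinct, F+C≡N (mod 10) forces N=6, so N=6.
Step 8. [col 5: B + O ≡ S (mod 10)] in column 5 we have B+O≡S with carry-in 1; given O=1 and digits 1,2,3,4,5,6,7 already taken and all letters distinct, that pins B to 8 ⇒ B=8.
Step 9. [col 5: B + O ≡ S (mod 10)] from column 5 (B=8, O=1, carry-in 1, digits 1,2,3,4,5,6,7,8 already taken and all letters distinct): S must equal 0. So S=0.

Answer: B=8, C=2, F=4, H=5, I=7, N=6, O=1, Q=3, S=0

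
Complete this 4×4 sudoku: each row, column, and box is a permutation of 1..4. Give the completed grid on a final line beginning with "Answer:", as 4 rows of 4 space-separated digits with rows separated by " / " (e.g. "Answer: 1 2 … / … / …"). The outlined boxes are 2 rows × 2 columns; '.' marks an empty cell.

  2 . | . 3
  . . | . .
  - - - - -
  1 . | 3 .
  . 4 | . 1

Step 1. [r2c1∈{3,4}] in col 1, 4 fits only at r2c1 ⇒ r2c1=4.
Step 2. [r2c4∈{2}] nothing but 2 survives at r2c4 ⇒ r2c4=2.
Step 3. [r1c2∈{1}] r1c2's peers cover all but 1, so r1c2=1.
Step 4. [r4c1∈{3}] only 3 remains possible at r4c1, so r4c1=3.
Step 5. [r1c3∈{4}] nothing but 4 survives at r1c3. So r1c3=4.
Step 6. [r3c4∈{4}] r3c4 has the single candidate 4 ⇒ r3c4=4.
Step 7. [r4c3∈{2}] only 2 remains possible at r4c3. So r4c3=2.
Step 8. [r3c2∈{2}] nothing but 2 survives at r3c2, so r3c2=2.
Step 9. [r2c3∈{1}] nothing but 1 survives at r2c3 ⇒ r2c3=1.
Step 10. [r2c2∈{3}] r2c2 is down to just 3, so r2c2=3.

Answer: 2 1 4 3 / 4 3 1 2 / 1 2 3 4 / 3 4 2 1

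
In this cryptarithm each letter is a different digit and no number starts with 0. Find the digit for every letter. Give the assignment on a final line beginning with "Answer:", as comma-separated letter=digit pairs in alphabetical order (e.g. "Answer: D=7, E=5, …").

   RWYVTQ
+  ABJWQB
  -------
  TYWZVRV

Step 1. [col 1: Q + B ≡ V (mod 10)] Q=4 is one option consistent with column 1 (Q + B ≡ V (mod 10), carry-in 0) — take it, so Q=4.
Step 2. [T] adding two 6-digit numbers gives at most 6+1 digits, and here it does — T is that final carry and must be 1. So T=1.
Step 3. [col 1: Q + B ≡ V (mod 10)] no forcing yet in column 1 (carry-in 0); B=9 is free and consistent — try it, so B=9.
Step 4. [col 1: Q + B ≡ V (mod 10)] from column 1 (Q=4, B=9, carry-in 0, digits 1,4,9 already taken and all letters distinct): V must equal 3, so V=3.
Step 5. [col 2: T + Q ≡ R (mod 10)] from column 2 (T=1, Q=4, carry-in 1, digits 1,3,4,9 already taken and all letters distinct): R must equal 6 ⇒ R=6.
Step 6. [col 3: V + W ≡ V (mod 10)] column 3 reads V+W+carry(0)=V with V=3; with digits 1,3,4,6,9 already taken and all letters distinct, the only value for W is 0. So W=0.
Step 7. [col 4: Y + J ≡ Z (mod 10)] several values work for Y in column 4 (Y + J ≡ Z (mod 10), carry-in 0); try Y=5, so Y=5.
Step 8. [col 4: Y + J ≡ Z (mod 10)] column 4 (Y + J ≡ Z (mod 10), carry-in 0) doesn't pin J yet; pick J=7 and continue ⇒ J=7.
Step 9. [col 4: Y + J ≡ Z (mod 10)] in column 4 we have Y+J≡Z with carry-in 0; given Y=5, J=7 and digits 0,1,3,4,5,6,7,9 already taken and all letters distinct, that pins Z to 2 ⇒ Z=2.
Step 10. [col 6: R + A ≡ Y (mod 10)] column 6 reads R+A+carry(1)=Y with R=6, Y=5; with digits 0,1,2,3,4,5,6,7,9 already taken and all letters distinct, the only value for A is 8. So A=8.

Answer: A=8, B=9, J=7, Q=4, R=6, T=1, V=3, W=0, Y=5, Z=2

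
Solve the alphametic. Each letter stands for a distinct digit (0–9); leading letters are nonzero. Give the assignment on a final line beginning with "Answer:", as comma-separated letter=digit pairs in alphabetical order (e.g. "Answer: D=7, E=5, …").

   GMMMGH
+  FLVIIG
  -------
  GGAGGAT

Step 1. [col 1: H + G ≡ T (mod 10)] column 1 (H + G ≡ T (mod 10), carry-in 0) doesn't pin G yet; pick G=1 and continue ⇒ G=1.
Step 2. [col 1: H + G ≡ T (mod 10)] no forcing yet in column 1 (carry-in 0); T=7 is free and consistent — try it. So T=7.
Step 3. [col 1: H + G ≡ T (mod 10)] column 1 reads H+G+carry(0)=T with G=1, T=7; with digits 1,7 already taken and all letters distinct, the only value for H is 6 ⇒ H=6.
Step 4. [col 2: G + I ≡ A (mod 10)] column 2 (G + I ≡ A (mod 10), carry-in 0) doesn't pin A yet; pick A=4 and continue ⇒ A=4.
Step 5. [col 2: G + I ≡ A (mod 10)] in column 2 we have G+I≡A with carry-in 0; given G=1, A=4 and digits 1,4,6,7 already taken and all letters distinct, that pins I to 3, so I=3.
Step 6. [col 3: M + I ≡ G (mod 10)] from column 3 (I=3, G=1, carry-in 0, digits 1,3,4,6,7 already taken and all letters distinct): M must equal 8, so M=8.
Step 7. [col 4: M + V ≡ G (mod 10)] from column 4 (M=8, G=1, carry-in 1, digits 1,3,4,6,7,8 already taken and all letters distinct): V must equal 2 ⇒ V=2.
Step 8. [col 5: M + L ≡ A (mod 10)] column 5 reads M+L+carry(1)=A with M=8, A=4; with digits 1,2,3,4,6,7,8 already taken and all letters distinct, the only value for L is 5. So L=5.
Step 9. [col 6: G + F ≡ G (mod 10)] column 6: given G=1, carry-in 1, and digits 1,2,3,4,5,6,7,8 already taken and all letters distinct, G+F≡G (mod 10) forces F=9. So F=9.

Answer: A=4, F=9, G=1, H=6, I=3, L=5, M=8, T=7, V=2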